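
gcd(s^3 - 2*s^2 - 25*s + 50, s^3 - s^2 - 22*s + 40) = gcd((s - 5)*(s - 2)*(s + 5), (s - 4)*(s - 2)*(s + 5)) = s^2 + 3*s - 10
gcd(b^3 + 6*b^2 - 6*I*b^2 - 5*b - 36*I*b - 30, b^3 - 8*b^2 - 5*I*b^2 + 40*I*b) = b - 5*I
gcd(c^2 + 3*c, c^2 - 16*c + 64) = 1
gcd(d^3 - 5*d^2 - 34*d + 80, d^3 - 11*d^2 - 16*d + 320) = d^2 - 3*d - 40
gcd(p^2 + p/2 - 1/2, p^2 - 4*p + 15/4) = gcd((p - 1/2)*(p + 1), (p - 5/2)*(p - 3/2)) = 1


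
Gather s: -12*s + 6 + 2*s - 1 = 5 - 10*s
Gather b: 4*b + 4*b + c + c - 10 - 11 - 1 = 8*b + 2*c - 22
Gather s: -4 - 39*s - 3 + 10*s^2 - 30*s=10*s^2 - 69*s - 7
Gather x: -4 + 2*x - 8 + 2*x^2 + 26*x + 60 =2*x^2 + 28*x + 48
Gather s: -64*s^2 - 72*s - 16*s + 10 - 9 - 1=-64*s^2 - 88*s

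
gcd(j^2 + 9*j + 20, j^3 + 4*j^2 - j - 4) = j + 4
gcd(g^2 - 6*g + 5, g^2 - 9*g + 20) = g - 5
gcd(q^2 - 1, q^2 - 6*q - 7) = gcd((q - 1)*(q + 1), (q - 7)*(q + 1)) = q + 1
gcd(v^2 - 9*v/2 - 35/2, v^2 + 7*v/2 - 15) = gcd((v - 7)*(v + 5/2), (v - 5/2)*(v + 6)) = 1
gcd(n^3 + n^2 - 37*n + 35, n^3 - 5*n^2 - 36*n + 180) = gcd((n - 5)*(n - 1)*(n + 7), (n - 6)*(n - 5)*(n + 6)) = n - 5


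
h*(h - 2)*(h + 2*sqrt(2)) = h^3 - 2*h^2 + 2*sqrt(2)*h^2 - 4*sqrt(2)*h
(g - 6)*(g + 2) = g^2 - 4*g - 12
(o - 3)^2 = o^2 - 6*o + 9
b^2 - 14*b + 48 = (b - 8)*(b - 6)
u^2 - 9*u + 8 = (u - 8)*(u - 1)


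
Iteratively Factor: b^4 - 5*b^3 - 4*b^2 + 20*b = (b)*(b^3 - 5*b^2 - 4*b + 20) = b*(b - 2)*(b^2 - 3*b - 10) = b*(b - 2)*(b + 2)*(b - 5)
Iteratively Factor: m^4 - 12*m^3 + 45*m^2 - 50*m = (m - 2)*(m^3 - 10*m^2 + 25*m) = m*(m - 2)*(m^2 - 10*m + 25) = m*(m - 5)*(m - 2)*(m - 5)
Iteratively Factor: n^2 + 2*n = (n + 2)*(n)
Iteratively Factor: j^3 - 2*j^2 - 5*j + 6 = (j - 3)*(j^2 + j - 2) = (j - 3)*(j - 1)*(j + 2)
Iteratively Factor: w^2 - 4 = (w + 2)*(w - 2)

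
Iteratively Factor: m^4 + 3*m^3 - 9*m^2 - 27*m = (m)*(m^3 + 3*m^2 - 9*m - 27) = m*(m + 3)*(m^2 - 9) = m*(m - 3)*(m + 3)*(m + 3)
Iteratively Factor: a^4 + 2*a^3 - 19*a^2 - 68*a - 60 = (a + 3)*(a^3 - a^2 - 16*a - 20) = (a + 2)*(a + 3)*(a^2 - 3*a - 10) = (a + 2)^2*(a + 3)*(a - 5)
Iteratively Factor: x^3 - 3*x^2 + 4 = (x - 2)*(x^2 - x - 2) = (x - 2)*(x + 1)*(x - 2)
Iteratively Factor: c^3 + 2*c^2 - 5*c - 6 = (c - 2)*(c^2 + 4*c + 3) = (c - 2)*(c + 3)*(c + 1)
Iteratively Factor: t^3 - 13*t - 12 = (t - 4)*(t^2 + 4*t + 3) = (t - 4)*(t + 1)*(t + 3)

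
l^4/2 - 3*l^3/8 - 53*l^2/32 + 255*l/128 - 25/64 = (l/2 + 1)*(l - 5/4)^2*(l - 1/4)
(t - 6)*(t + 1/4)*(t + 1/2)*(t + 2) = t^4 - 13*t^3/4 - 119*t^2/8 - 19*t/2 - 3/2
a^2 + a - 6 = (a - 2)*(a + 3)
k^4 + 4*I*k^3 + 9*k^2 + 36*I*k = k*(k - 3*I)*(k + 3*I)*(k + 4*I)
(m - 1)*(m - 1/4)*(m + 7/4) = m^3 + m^2/2 - 31*m/16 + 7/16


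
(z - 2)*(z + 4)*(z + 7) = z^3 + 9*z^2 + 6*z - 56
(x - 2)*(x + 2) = x^2 - 4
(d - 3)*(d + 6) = d^2 + 3*d - 18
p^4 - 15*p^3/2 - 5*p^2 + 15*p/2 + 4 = (p - 8)*(p - 1)*(p + 1/2)*(p + 1)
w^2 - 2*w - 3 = (w - 3)*(w + 1)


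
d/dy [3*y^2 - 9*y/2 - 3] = 6*y - 9/2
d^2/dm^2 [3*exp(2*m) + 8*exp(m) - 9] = (12*exp(m) + 8)*exp(m)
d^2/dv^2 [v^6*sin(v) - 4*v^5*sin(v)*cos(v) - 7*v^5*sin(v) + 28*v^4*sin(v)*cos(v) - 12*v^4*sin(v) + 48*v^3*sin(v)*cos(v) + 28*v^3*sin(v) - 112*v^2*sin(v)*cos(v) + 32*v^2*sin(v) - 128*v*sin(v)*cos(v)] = -v^6*sin(v) + 7*v^5*sin(v) + 8*v^5*sin(2*v) + 12*v^5*cos(v) + 42*v^4*sin(v) - 56*v^4*sin(2*v) - 70*v^4*cos(v) - 40*v^4*cos(2*v) - 168*v^3*sin(v) - 136*v^3*sin(2*v) - 96*v^3*cos(v) + 224*v^3*cos(2*v) - 176*v^2*sin(v) + 392*v^2*sin(2*v) + 168*v^2*cos(v) + 288*v^2*cos(2*v) + 168*v*sin(v) + 400*v*sin(2*v) + 128*v*cos(v) - 448*v*cos(2*v) + 64*sin(v) - 112*sin(2*v) - 256*cos(2*v)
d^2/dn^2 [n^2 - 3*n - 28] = 2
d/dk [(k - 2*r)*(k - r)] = 2*k - 3*r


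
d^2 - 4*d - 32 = (d - 8)*(d + 4)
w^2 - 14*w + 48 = (w - 8)*(w - 6)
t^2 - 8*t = t*(t - 8)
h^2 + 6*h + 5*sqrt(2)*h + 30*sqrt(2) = (h + 6)*(h + 5*sqrt(2))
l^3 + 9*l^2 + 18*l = l*(l + 3)*(l + 6)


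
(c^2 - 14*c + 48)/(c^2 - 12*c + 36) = (c - 8)/(c - 6)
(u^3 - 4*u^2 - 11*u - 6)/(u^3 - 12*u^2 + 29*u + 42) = (u + 1)/(u - 7)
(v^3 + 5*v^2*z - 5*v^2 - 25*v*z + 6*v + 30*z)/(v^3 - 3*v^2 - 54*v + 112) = (v^2 + 5*v*z - 3*v - 15*z)/(v^2 - v - 56)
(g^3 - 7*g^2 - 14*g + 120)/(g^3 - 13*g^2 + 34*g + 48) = (g^2 - g - 20)/(g^2 - 7*g - 8)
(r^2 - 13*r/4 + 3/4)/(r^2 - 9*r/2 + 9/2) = (4*r - 1)/(2*(2*r - 3))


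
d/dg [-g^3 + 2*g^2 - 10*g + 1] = -3*g^2 + 4*g - 10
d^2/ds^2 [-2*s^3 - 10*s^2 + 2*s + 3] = -12*s - 20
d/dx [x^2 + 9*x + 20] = 2*x + 9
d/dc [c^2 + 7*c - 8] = 2*c + 7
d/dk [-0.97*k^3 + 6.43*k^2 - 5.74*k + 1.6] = -2.91*k^2 + 12.86*k - 5.74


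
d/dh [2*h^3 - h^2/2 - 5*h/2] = 6*h^2 - h - 5/2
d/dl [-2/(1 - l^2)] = -4*l/(l^2 - 1)^2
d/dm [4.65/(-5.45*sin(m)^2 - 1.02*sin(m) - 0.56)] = (50.685*sin(m) + 4.743)*cos(m)/(5.45*sin(m)^2 + 1.02*sin(m) + 0.56)^2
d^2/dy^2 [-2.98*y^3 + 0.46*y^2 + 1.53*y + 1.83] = 0.92 - 17.88*y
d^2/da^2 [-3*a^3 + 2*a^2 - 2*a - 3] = 4 - 18*a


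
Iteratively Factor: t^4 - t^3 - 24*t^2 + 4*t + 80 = (t - 5)*(t^3 + 4*t^2 - 4*t - 16) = (t - 5)*(t + 2)*(t^2 + 2*t - 8) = (t - 5)*(t + 2)*(t + 4)*(t - 2)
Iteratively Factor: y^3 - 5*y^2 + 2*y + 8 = (y - 4)*(y^2 - y - 2) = (y - 4)*(y + 1)*(y - 2)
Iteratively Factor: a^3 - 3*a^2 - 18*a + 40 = (a - 2)*(a^2 - a - 20) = (a - 2)*(a + 4)*(a - 5)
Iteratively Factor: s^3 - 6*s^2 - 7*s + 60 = (s + 3)*(s^2 - 9*s + 20) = (s - 4)*(s + 3)*(s - 5)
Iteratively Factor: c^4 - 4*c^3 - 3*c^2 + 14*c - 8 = (c - 1)*(c^3 - 3*c^2 - 6*c + 8) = (c - 4)*(c - 1)*(c^2 + c - 2) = (c - 4)*(c - 1)^2*(c + 2)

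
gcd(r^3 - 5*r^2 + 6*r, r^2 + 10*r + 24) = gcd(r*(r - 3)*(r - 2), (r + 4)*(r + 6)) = 1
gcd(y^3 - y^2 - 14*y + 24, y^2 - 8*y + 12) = y - 2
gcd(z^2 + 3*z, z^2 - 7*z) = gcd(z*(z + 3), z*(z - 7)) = z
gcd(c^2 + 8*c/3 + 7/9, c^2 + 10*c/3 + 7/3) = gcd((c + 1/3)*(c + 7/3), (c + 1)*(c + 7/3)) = c + 7/3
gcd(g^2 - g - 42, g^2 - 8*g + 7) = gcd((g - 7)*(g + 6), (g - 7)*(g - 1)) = g - 7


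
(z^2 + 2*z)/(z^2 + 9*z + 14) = z/(z + 7)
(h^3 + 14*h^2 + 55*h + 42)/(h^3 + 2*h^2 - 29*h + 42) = (h^2 + 7*h + 6)/(h^2 - 5*h + 6)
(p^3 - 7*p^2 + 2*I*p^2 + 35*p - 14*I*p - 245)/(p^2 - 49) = (p^2 + 2*I*p + 35)/(p + 7)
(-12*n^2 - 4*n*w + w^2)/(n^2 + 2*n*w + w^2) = (-12*n^2 - 4*n*w + w^2)/(n^2 + 2*n*w + w^2)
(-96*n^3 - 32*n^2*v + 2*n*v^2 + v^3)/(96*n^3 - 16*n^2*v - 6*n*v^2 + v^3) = (4*n + v)/(-4*n + v)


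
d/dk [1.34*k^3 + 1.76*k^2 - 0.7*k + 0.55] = 4.02*k^2 + 3.52*k - 0.7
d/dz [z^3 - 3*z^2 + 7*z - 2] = 3*z^2 - 6*z + 7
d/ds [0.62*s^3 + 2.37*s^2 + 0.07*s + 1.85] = 1.86*s^2 + 4.74*s + 0.07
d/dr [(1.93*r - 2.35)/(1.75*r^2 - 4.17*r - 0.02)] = (-3.3775*r^2 + 8.225*r - 9.8381)/(3.0625*r^4 - 14.595*r^3 + 17.3189*r^2 + 0.1668*r + 0.0004)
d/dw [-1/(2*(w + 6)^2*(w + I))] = (3*w/2 + 3 + I)/((w + 6)^3*(w + I)^2)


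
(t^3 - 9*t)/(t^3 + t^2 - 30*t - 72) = t*(t - 3)/(t^2 - 2*t - 24)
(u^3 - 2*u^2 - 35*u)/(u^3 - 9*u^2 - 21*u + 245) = u/(u - 7)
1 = 1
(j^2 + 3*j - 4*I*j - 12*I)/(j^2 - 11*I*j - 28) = (j + 3)/(j - 7*I)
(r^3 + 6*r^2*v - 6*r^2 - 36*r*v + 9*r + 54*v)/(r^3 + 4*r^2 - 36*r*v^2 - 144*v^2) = (r^2 - 6*r + 9)/(r^2 - 6*r*v + 4*r - 24*v)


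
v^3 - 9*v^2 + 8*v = v*(v - 8)*(v - 1)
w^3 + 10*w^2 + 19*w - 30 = (w - 1)*(w + 5)*(w + 6)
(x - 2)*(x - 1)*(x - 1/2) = x^3 - 7*x^2/2 + 7*x/2 - 1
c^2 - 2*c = c*(c - 2)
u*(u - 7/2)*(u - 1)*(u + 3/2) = u^4 - 3*u^3 - 13*u^2/4 + 21*u/4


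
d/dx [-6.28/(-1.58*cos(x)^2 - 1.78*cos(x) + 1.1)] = (19.8448*cos(x) + 11.1784)*sin(x)/(1.58*cos(x)^2 + 1.78*cos(x) - 1.1)^2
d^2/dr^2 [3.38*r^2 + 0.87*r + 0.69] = 6.76000000000000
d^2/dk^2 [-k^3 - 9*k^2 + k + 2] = -6*k - 18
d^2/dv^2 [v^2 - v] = 2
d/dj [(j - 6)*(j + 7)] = 2*j + 1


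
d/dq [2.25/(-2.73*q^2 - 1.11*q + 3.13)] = (12.285*q + 2.4975)/(2.73*q^2 + 1.11*q - 3.13)^2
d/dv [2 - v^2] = -2*v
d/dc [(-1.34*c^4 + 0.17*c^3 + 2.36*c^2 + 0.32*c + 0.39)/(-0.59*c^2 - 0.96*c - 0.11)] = (1.5812*c^5 + 3.7589*c^4 + 0.2632*c^3 - 2.1329*c^2 - 0.0590000000000001*c + 0.3392)/(0.3481*c^4 + 1.1328*c^3 + 1.0514*c^2 + 0.2112*c + 0.0121)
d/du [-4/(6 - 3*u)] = -4/(3*(u - 2)^2)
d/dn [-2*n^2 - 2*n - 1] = -4*n - 2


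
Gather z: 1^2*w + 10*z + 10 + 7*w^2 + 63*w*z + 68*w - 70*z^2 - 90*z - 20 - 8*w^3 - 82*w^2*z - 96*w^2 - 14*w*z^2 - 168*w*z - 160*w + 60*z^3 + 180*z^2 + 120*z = -8*w^3 - 89*w^2 - 91*w + 60*z^3 + z^2*(110 - 14*w) + z*(-82*w^2 - 105*w + 40) - 10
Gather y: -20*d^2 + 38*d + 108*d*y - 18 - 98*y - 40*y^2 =-20*d^2 + 38*d - 40*y^2 + y*(108*d - 98) - 18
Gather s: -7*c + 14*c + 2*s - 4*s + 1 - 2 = 7*c - 2*s - 1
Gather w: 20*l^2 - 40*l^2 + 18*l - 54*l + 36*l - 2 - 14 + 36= 20 - 20*l^2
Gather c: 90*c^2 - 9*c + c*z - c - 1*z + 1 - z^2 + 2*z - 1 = 90*c^2 + c*(z - 10) - z^2 + z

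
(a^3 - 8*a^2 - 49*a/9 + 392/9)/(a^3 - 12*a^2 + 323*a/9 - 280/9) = (3*a + 7)/(3*a - 5)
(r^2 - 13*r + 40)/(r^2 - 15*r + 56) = (r - 5)/(r - 7)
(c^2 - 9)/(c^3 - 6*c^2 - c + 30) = (c + 3)/(c^2 - 3*c - 10)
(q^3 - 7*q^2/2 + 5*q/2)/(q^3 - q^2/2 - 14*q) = (-2*q^2 + 7*q - 5)/(-2*q^2 + q + 28)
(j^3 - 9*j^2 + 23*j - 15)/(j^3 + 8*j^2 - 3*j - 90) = (j^2 - 6*j + 5)/(j^2 + 11*j + 30)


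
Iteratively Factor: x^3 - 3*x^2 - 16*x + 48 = (x - 4)*(x^2 + x - 12) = (x - 4)*(x + 4)*(x - 3)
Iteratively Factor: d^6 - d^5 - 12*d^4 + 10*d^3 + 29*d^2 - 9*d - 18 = (d + 1)*(d^5 - 2*d^4 - 10*d^3 + 20*d^2 + 9*d - 18) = (d - 1)*(d + 1)*(d^4 - d^3 - 11*d^2 + 9*d + 18) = (d - 1)*(d + 1)^2*(d^3 - 2*d^2 - 9*d + 18) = (d - 3)*(d - 1)*(d + 1)^2*(d^2 + d - 6) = (d - 3)*(d - 2)*(d - 1)*(d + 1)^2*(d + 3)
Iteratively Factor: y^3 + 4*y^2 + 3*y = (y + 1)*(y^2 + 3*y) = (y + 1)*(y + 3)*(y)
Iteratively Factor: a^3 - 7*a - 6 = (a - 3)*(a^2 + 3*a + 2) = (a - 3)*(a + 2)*(a + 1)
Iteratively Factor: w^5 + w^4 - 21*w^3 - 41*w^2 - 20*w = (w + 4)*(w^4 - 3*w^3 - 9*w^2 - 5*w) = (w - 5)*(w + 4)*(w^3 + 2*w^2 + w) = w*(w - 5)*(w + 4)*(w^2 + 2*w + 1) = w*(w - 5)*(w + 1)*(w + 4)*(w + 1)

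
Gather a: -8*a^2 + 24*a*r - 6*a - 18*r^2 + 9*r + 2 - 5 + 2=-8*a^2 + a*(24*r - 6) - 18*r^2 + 9*r - 1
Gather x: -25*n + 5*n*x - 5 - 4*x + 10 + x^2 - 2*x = -25*n + x^2 + x*(5*n - 6) + 5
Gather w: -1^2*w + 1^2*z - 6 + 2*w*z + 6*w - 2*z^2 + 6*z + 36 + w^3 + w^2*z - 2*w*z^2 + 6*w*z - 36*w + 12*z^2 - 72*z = w^3 + w^2*z + w*(-2*z^2 + 8*z - 31) + 10*z^2 - 65*z + 30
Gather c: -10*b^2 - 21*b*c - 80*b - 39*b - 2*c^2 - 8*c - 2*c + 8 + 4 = -10*b^2 - 119*b - 2*c^2 + c*(-21*b - 10) + 12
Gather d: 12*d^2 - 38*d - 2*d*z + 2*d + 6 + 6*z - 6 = 12*d^2 + d*(-2*z - 36) + 6*z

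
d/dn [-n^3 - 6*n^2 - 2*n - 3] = -3*n^2 - 12*n - 2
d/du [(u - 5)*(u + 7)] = 2*u + 2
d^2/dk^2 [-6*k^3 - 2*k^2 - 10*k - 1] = -36*k - 4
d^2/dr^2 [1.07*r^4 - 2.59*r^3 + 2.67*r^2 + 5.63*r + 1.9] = 12.84*r^2 - 15.54*r + 5.34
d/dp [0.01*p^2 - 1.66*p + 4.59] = 0.02*p - 1.66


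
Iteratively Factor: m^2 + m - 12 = (m + 4)*(m - 3)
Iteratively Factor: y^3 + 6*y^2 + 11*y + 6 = (y + 1)*(y^2 + 5*y + 6) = (y + 1)*(y + 3)*(y + 2)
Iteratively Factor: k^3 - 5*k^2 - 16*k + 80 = (k - 5)*(k^2 - 16) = (k - 5)*(k + 4)*(k - 4)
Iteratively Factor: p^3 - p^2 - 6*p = (p - 3)*(p^2 + 2*p) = p*(p - 3)*(p + 2)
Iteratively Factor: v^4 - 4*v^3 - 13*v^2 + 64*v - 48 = (v - 4)*(v^3 - 13*v + 12) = (v - 4)*(v + 4)*(v^2 - 4*v + 3) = (v - 4)*(v - 1)*(v + 4)*(v - 3)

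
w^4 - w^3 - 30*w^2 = w^2*(w - 6)*(w + 5)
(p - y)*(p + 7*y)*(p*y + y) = p^3*y + 6*p^2*y^2 + p^2*y - 7*p*y^3 + 6*p*y^2 - 7*y^3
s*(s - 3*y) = s^2 - 3*s*y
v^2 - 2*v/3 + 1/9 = (v - 1/3)^2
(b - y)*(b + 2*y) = b^2 + b*y - 2*y^2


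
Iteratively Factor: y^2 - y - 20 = (y + 4)*(y - 5)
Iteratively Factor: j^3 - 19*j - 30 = (j - 5)*(j^2 + 5*j + 6) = (j - 5)*(j + 2)*(j + 3)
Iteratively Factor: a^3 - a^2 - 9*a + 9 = (a + 3)*(a^2 - 4*a + 3) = (a - 3)*(a + 3)*(a - 1)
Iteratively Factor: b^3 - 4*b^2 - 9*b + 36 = (b - 4)*(b^2 - 9) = (b - 4)*(b + 3)*(b - 3)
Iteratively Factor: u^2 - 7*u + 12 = (u - 3)*(u - 4)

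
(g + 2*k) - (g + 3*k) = -k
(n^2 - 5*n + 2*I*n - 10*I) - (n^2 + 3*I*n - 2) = -5*n - I*n + 2 - 10*I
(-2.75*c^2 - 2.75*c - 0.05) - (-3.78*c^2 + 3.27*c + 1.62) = 1.03*c^2 - 6.02*c - 1.67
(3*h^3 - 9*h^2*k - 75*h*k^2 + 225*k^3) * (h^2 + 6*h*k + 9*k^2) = 3*h^5 + 9*h^4*k - 102*h^3*k^2 - 306*h^2*k^3 + 675*h*k^4 + 2025*k^5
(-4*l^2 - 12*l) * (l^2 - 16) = -4*l^4 - 12*l^3 + 64*l^2 + 192*l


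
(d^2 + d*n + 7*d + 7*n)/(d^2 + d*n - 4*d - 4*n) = (d + 7)/(d - 4)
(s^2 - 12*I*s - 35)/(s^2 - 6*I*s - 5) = (s - 7*I)/(s - I)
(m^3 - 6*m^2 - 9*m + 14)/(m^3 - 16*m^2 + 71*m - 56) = (m + 2)/(m - 8)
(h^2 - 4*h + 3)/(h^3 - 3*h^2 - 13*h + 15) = (h - 3)/(h^2 - 2*h - 15)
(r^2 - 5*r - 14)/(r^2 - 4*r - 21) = (r + 2)/(r + 3)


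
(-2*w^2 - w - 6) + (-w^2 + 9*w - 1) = -3*w^2 + 8*w - 7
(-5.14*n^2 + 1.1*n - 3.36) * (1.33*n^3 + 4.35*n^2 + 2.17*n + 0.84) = -6.8362*n^5 - 20.896*n^4 - 10.8376*n^3 - 16.5466*n^2 - 6.3672*n - 2.8224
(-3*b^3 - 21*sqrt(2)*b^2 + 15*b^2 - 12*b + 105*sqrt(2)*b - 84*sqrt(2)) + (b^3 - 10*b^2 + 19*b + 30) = -2*b^3 - 21*sqrt(2)*b^2 + 5*b^2 + 7*b + 105*sqrt(2)*b - 84*sqrt(2) + 30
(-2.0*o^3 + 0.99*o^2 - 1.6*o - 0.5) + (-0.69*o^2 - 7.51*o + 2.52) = -2.0*o^3 + 0.3*o^2 - 9.11*o + 2.02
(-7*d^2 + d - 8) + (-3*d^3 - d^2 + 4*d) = -3*d^3 - 8*d^2 + 5*d - 8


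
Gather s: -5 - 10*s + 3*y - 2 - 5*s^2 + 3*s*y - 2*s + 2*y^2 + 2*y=-5*s^2 + s*(3*y - 12) + 2*y^2 + 5*y - 7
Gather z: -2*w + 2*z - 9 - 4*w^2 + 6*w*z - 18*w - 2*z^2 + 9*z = -4*w^2 - 20*w - 2*z^2 + z*(6*w + 11) - 9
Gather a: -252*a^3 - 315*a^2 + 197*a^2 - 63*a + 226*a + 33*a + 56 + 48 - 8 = -252*a^3 - 118*a^2 + 196*a + 96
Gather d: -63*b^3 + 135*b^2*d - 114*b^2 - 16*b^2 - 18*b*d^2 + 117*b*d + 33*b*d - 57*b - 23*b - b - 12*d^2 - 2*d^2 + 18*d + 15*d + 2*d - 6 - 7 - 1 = -63*b^3 - 130*b^2 - 81*b + d^2*(-18*b - 14) + d*(135*b^2 + 150*b + 35) - 14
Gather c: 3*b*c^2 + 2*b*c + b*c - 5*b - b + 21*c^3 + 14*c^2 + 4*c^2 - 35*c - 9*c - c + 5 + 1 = -6*b + 21*c^3 + c^2*(3*b + 18) + c*(3*b - 45) + 6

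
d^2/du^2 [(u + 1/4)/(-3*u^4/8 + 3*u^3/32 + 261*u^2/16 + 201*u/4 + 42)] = 16*((4*u + 1)*(-16*u^3 + 3*u^2 + 348*u + 536)^2 + (64*u^3 - 12*u^2 - 1392*u - 3*(4*u + 1)*(-8*u^2 + u + 58) - 2144)*(-4*u^4 + u^3 + 174*u^2 + 536*u + 448))/(3*(-4*u^4 + u^3 + 174*u^2 + 536*u + 448)^3)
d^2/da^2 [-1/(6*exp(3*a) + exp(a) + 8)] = (-2*(18*exp(2*a) + 1)^2*exp(a) + (54*exp(2*a) + 1)*(6*exp(3*a) + exp(a) + 8))*exp(a)/(6*exp(3*a) + exp(a) + 8)^3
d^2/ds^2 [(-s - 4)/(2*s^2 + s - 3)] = 2*(-(s + 4)*(4*s + 1)^2 + 3*(2*s + 3)*(2*s^2 + s - 3))/(2*s^2 + s - 3)^3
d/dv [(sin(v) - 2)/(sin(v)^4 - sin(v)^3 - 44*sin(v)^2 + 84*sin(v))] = (-3*cos(v) - 2/tan(v) + 42*cos(v)/sin(v)^2)/((sin(v) - 6)^2*(sin(v) + 7)^2)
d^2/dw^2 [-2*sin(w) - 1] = 2*sin(w)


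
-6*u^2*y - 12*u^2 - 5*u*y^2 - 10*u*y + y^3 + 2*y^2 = (-6*u + y)*(u + y)*(y + 2)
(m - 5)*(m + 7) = m^2 + 2*m - 35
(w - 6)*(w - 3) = w^2 - 9*w + 18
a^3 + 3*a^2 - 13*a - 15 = (a - 3)*(a + 1)*(a + 5)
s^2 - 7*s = s*(s - 7)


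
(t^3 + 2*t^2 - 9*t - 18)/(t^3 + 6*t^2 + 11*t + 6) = (t - 3)/(t + 1)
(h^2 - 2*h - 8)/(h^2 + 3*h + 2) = (h - 4)/(h + 1)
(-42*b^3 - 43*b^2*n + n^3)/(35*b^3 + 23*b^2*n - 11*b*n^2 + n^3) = (-6*b - n)/(5*b - n)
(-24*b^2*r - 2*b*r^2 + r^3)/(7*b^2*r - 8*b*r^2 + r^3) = (-24*b^2 - 2*b*r + r^2)/(7*b^2 - 8*b*r + r^2)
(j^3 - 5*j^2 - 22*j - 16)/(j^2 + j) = j - 6 - 16/j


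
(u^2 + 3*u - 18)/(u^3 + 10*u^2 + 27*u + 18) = (u - 3)/(u^2 + 4*u + 3)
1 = 1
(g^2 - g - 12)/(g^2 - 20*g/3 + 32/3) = 3*(g + 3)/(3*g - 8)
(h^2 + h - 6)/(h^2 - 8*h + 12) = (h + 3)/(h - 6)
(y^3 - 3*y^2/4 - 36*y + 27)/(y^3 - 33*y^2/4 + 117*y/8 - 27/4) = 2*(y + 6)/(2*y - 3)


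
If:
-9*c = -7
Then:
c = 7/9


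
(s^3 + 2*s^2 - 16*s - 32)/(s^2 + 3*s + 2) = (s^2 - 16)/(s + 1)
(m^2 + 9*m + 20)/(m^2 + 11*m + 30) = (m + 4)/(m + 6)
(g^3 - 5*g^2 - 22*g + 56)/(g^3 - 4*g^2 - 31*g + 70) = (g + 4)/(g + 5)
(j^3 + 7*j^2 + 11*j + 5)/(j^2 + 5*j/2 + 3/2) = 2*(j^2 + 6*j + 5)/(2*j + 3)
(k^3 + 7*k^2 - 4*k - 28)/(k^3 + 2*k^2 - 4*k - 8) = (k + 7)/(k + 2)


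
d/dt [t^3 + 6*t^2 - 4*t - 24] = 3*t^2 + 12*t - 4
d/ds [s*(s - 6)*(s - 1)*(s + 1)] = 4*s^3 - 18*s^2 - 2*s + 6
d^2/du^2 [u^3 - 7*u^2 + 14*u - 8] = 6*u - 14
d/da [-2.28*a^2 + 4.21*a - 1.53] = 4.21 - 4.56*a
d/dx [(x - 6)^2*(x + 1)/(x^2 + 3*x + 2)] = (x^2 + 4*x - 60)/(x^2 + 4*x + 4)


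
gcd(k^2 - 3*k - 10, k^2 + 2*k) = k + 2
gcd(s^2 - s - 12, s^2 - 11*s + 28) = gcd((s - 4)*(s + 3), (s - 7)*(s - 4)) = s - 4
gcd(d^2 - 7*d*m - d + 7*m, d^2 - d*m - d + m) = d - 1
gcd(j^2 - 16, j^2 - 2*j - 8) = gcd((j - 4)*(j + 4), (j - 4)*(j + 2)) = j - 4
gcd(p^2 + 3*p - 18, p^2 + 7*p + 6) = p + 6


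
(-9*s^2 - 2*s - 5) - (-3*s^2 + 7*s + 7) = -6*s^2 - 9*s - 12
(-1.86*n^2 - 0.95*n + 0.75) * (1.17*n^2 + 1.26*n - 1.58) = -2.1762*n^4 - 3.4551*n^3 + 2.6193*n^2 + 2.446*n - 1.185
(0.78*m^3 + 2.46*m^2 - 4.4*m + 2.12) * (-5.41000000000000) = -4.2198*m^3 - 13.3086*m^2 + 23.804*m - 11.4692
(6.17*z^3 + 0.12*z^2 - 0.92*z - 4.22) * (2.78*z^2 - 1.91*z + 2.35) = 17.1526*z^5 - 11.4511*z^4 + 11.7127*z^3 - 9.6924*z^2 + 5.8982*z - 9.917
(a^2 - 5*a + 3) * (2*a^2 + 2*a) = 2*a^4 - 8*a^3 - 4*a^2 + 6*a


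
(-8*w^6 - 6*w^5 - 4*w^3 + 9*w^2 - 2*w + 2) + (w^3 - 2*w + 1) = -8*w^6 - 6*w^5 - 3*w^3 + 9*w^2 - 4*w + 3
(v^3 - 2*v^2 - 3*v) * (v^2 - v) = v^5 - 3*v^4 - v^3 + 3*v^2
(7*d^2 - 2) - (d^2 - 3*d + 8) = 6*d^2 + 3*d - 10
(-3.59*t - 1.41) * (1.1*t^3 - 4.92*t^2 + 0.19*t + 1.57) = -3.949*t^4 + 16.1118*t^3 + 6.2551*t^2 - 5.9042*t - 2.2137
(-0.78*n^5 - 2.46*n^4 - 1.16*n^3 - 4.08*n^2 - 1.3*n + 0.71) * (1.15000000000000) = -0.897*n^5 - 2.829*n^4 - 1.334*n^3 - 4.692*n^2 - 1.495*n + 0.8165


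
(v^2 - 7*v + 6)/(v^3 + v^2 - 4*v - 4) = (v^2 - 7*v + 6)/(v^3 + v^2 - 4*v - 4)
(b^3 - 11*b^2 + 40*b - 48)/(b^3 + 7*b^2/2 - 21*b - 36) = 2*(b^2 - 7*b + 12)/(2*b^2 + 15*b + 18)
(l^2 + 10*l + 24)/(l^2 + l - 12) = (l + 6)/(l - 3)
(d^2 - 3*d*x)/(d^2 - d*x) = (d - 3*x)/(d - x)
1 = 1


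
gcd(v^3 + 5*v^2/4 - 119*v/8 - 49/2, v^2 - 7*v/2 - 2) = v - 4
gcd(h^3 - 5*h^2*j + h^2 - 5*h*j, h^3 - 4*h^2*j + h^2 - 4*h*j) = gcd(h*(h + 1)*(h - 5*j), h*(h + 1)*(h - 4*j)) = h^2 + h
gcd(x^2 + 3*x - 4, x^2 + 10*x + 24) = x + 4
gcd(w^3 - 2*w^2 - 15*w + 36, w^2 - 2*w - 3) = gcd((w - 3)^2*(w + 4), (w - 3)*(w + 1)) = w - 3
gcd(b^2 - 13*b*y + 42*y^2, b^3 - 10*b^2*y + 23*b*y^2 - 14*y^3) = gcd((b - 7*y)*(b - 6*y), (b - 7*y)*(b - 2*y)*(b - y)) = -b + 7*y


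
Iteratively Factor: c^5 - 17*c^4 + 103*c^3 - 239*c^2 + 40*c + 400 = (c + 1)*(c^4 - 18*c^3 + 121*c^2 - 360*c + 400) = (c - 4)*(c + 1)*(c^3 - 14*c^2 + 65*c - 100) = (c - 5)*(c - 4)*(c + 1)*(c^2 - 9*c + 20) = (c - 5)^2*(c - 4)*(c + 1)*(c - 4)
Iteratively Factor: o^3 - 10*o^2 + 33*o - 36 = (o - 3)*(o^2 - 7*o + 12) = (o - 3)^2*(o - 4)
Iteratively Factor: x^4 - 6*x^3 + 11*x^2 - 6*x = (x)*(x^3 - 6*x^2 + 11*x - 6) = x*(x - 3)*(x^2 - 3*x + 2) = x*(x - 3)*(x - 2)*(x - 1)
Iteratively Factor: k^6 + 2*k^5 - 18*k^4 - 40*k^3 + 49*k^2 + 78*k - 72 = (k - 1)*(k^5 + 3*k^4 - 15*k^3 - 55*k^2 - 6*k + 72) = (k - 1)*(k + 3)*(k^4 - 15*k^2 - 10*k + 24) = (k - 1)*(k + 2)*(k + 3)*(k^3 - 2*k^2 - 11*k + 12) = (k - 1)^2*(k + 2)*(k + 3)*(k^2 - k - 12) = (k - 1)^2*(k + 2)*(k + 3)^2*(k - 4)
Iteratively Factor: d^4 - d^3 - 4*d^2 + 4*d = (d - 1)*(d^3 - 4*d) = d*(d - 1)*(d^2 - 4) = d*(d - 1)*(d + 2)*(d - 2)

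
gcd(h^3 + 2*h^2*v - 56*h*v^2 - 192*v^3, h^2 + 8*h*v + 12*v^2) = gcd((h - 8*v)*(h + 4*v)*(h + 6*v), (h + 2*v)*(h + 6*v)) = h + 6*v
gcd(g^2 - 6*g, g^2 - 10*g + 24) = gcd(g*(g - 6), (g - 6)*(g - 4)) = g - 6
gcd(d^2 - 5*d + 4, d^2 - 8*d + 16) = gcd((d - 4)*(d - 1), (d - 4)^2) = d - 4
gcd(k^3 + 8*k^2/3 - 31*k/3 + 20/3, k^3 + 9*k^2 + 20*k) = k + 5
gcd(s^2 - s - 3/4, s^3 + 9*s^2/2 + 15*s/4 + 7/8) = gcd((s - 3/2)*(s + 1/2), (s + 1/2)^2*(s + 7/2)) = s + 1/2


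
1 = 1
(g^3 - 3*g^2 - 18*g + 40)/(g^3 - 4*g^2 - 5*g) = (g^2 + 2*g - 8)/(g*(g + 1))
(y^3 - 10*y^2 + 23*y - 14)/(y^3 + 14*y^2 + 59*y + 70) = (y^3 - 10*y^2 + 23*y - 14)/(y^3 + 14*y^2 + 59*y + 70)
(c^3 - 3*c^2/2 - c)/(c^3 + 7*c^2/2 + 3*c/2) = (c - 2)/(c + 3)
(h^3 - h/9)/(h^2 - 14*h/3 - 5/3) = h*(3*h - 1)/(3*(h - 5))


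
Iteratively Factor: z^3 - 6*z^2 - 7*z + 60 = (z - 4)*(z^2 - 2*z - 15) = (z - 5)*(z - 4)*(z + 3)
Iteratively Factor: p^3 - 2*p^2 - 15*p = (p)*(p^2 - 2*p - 15) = p*(p - 5)*(p + 3)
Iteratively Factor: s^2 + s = (s)*(s + 1)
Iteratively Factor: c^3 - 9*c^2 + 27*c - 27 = (c - 3)*(c^2 - 6*c + 9) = (c - 3)^2*(c - 3)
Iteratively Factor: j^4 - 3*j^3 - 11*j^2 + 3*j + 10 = (j + 2)*(j^3 - 5*j^2 - j + 5) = (j - 5)*(j + 2)*(j^2 - 1) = (j - 5)*(j - 1)*(j + 2)*(j + 1)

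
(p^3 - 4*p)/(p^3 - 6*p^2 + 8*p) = (p + 2)/(p - 4)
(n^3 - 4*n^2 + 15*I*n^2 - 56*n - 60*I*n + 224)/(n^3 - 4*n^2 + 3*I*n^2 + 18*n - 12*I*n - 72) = (n^2 + 15*I*n - 56)/(n^2 + 3*I*n + 18)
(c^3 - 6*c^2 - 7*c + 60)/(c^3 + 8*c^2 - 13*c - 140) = (c^2 - 2*c - 15)/(c^2 + 12*c + 35)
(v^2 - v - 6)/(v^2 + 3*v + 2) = (v - 3)/(v + 1)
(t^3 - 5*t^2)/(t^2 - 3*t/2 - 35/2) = 2*t^2/(2*t + 7)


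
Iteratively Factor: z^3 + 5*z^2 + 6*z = (z)*(z^2 + 5*z + 6) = z*(z + 3)*(z + 2)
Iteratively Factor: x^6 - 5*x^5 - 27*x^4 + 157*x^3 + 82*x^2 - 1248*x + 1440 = (x - 5)*(x^5 - 27*x^3 + 22*x^2 + 192*x - 288) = (x - 5)*(x - 3)*(x^4 + 3*x^3 - 18*x^2 - 32*x + 96) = (x - 5)*(x - 3)*(x + 4)*(x^3 - x^2 - 14*x + 24) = (x - 5)*(x - 3)^2*(x + 4)*(x^2 + 2*x - 8) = (x - 5)*(x - 3)^2*(x - 2)*(x + 4)*(x + 4)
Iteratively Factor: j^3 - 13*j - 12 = (j + 3)*(j^2 - 3*j - 4) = (j - 4)*(j + 3)*(j + 1)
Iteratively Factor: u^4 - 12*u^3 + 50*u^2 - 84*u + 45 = (u - 5)*(u^3 - 7*u^2 + 15*u - 9) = (u - 5)*(u - 3)*(u^2 - 4*u + 3) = (u - 5)*(u - 3)*(u - 1)*(u - 3)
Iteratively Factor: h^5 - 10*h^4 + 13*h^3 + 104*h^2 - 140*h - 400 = (h + 2)*(h^4 - 12*h^3 + 37*h^2 + 30*h - 200) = (h - 4)*(h + 2)*(h^3 - 8*h^2 + 5*h + 50) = (h - 5)*(h - 4)*(h + 2)*(h^2 - 3*h - 10) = (h - 5)*(h - 4)*(h + 2)^2*(h - 5)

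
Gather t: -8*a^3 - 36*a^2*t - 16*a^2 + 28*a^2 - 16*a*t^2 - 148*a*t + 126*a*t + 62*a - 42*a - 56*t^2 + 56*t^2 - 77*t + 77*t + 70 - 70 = -8*a^3 + 12*a^2 - 16*a*t^2 + 20*a + t*(-36*a^2 - 22*a)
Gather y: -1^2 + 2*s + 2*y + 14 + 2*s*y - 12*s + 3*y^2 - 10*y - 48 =-10*s + 3*y^2 + y*(2*s - 8) - 35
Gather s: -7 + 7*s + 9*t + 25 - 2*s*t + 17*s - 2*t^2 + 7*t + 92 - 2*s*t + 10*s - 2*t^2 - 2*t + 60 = s*(34 - 4*t) - 4*t^2 + 14*t + 170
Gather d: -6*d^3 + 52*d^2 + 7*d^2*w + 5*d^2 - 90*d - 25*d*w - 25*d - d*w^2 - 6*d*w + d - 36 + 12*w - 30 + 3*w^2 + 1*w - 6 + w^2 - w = -6*d^3 + d^2*(7*w + 57) + d*(-w^2 - 31*w - 114) + 4*w^2 + 12*w - 72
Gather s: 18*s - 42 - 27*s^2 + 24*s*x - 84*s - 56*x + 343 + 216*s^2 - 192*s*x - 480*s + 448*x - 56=189*s^2 + s*(-168*x - 546) + 392*x + 245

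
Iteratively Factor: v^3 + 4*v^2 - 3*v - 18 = (v + 3)*(v^2 + v - 6) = (v - 2)*(v + 3)*(v + 3)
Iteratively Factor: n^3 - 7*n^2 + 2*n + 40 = (n + 2)*(n^2 - 9*n + 20) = (n - 4)*(n + 2)*(n - 5)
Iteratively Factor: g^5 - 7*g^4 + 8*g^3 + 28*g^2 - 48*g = (g - 4)*(g^4 - 3*g^3 - 4*g^2 + 12*g) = (g - 4)*(g - 3)*(g^3 - 4*g) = g*(g - 4)*(g - 3)*(g^2 - 4) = g*(g - 4)*(g - 3)*(g + 2)*(g - 2)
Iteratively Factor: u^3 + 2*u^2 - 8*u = (u)*(u^2 + 2*u - 8) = u*(u - 2)*(u + 4)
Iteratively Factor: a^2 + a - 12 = (a + 4)*(a - 3)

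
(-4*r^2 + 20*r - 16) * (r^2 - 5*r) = -4*r^4 + 40*r^3 - 116*r^2 + 80*r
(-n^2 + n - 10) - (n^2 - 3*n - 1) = -2*n^2 + 4*n - 9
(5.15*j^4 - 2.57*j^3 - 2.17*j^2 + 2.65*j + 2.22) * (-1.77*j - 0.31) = -9.1155*j^5 + 2.9524*j^4 + 4.6376*j^3 - 4.0178*j^2 - 4.7509*j - 0.6882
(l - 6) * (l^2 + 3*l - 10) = l^3 - 3*l^2 - 28*l + 60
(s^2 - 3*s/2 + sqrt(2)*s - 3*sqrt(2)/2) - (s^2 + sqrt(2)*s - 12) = -3*s/2 - 3*sqrt(2)/2 + 12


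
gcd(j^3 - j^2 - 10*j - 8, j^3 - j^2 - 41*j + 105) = 1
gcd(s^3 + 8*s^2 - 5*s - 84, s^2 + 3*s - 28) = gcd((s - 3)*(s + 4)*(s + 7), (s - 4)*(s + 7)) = s + 7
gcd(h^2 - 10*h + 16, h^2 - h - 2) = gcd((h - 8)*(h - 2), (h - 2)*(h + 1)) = h - 2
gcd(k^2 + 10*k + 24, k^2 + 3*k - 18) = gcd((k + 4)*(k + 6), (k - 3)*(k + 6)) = k + 6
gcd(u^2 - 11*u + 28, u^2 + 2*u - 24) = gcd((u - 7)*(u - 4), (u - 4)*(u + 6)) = u - 4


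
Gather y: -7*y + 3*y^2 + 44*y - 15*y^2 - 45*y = -12*y^2 - 8*y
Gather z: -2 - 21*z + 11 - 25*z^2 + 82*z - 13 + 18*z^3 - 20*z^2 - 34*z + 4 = 18*z^3 - 45*z^2 + 27*z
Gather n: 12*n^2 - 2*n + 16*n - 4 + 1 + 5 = 12*n^2 + 14*n + 2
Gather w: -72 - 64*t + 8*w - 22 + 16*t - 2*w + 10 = -48*t + 6*w - 84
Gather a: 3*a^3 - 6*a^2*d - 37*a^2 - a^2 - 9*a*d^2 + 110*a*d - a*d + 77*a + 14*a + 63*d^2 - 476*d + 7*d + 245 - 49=3*a^3 + a^2*(-6*d - 38) + a*(-9*d^2 + 109*d + 91) + 63*d^2 - 469*d + 196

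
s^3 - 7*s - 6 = (s - 3)*(s + 1)*(s + 2)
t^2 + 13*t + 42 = (t + 6)*(t + 7)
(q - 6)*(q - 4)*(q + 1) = q^3 - 9*q^2 + 14*q + 24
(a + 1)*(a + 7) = a^2 + 8*a + 7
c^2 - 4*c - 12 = (c - 6)*(c + 2)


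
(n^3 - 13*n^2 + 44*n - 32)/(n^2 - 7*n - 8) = (n^2 - 5*n + 4)/(n + 1)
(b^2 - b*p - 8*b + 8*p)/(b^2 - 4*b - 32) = (b - p)/(b + 4)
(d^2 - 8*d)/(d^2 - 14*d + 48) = d/(d - 6)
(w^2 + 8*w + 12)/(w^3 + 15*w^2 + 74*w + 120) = (w + 2)/(w^2 + 9*w + 20)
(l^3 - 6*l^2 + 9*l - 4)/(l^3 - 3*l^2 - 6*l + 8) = (l - 1)/(l + 2)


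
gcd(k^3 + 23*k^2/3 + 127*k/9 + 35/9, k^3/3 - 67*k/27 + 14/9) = 1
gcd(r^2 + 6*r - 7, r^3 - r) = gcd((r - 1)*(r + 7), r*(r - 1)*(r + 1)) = r - 1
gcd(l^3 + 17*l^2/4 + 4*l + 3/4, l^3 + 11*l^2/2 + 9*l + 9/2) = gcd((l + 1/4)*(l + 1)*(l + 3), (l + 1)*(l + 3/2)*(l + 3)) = l^2 + 4*l + 3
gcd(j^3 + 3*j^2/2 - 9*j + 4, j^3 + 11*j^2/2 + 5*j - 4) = j^2 + 7*j/2 - 2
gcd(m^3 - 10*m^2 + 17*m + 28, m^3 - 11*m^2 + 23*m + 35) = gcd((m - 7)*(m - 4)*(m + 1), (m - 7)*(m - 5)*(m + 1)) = m^2 - 6*m - 7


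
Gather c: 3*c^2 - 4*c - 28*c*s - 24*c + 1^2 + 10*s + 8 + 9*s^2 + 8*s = 3*c^2 + c*(-28*s - 28) + 9*s^2 + 18*s + 9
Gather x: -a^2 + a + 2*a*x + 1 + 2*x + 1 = -a^2 + a + x*(2*a + 2) + 2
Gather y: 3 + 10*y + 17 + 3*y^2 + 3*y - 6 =3*y^2 + 13*y + 14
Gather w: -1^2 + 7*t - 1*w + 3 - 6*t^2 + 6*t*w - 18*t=-6*t^2 - 11*t + w*(6*t - 1) + 2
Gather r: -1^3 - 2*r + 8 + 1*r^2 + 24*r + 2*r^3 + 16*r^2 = 2*r^3 + 17*r^2 + 22*r + 7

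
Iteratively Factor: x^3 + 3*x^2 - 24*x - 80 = (x - 5)*(x^2 + 8*x + 16) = (x - 5)*(x + 4)*(x + 4)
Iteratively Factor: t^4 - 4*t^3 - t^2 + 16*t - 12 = (t - 2)*(t^3 - 2*t^2 - 5*t + 6) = (t - 2)*(t + 2)*(t^2 - 4*t + 3) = (t - 2)*(t - 1)*(t + 2)*(t - 3)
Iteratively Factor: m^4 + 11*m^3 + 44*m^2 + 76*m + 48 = (m + 4)*(m^3 + 7*m^2 + 16*m + 12) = (m + 2)*(m + 4)*(m^2 + 5*m + 6) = (m + 2)*(m + 3)*(m + 4)*(m + 2)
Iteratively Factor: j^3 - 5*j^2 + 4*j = (j - 4)*(j^2 - j) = j*(j - 4)*(j - 1)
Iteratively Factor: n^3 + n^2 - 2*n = (n + 2)*(n^2 - n) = (n - 1)*(n + 2)*(n)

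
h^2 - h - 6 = (h - 3)*(h + 2)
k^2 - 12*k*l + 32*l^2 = (k - 8*l)*(k - 4*l)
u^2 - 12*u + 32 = (u - 8)*(u - 4)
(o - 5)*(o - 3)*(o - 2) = o^3 - 10*o^2 + 31*o - 30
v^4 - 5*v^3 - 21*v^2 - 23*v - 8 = (v - 8)*(v + 1)^3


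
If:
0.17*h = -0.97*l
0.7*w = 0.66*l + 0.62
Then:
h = 5.36007130124777 - 6.05169340463458*w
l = 1.06060606060606*w - 0.939393939393939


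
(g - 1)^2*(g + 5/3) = g^3 - g^2/3 - 7*g/3 + 5/3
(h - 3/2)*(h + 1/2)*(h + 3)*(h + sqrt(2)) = h^4 + sqrt(2)*h^3 + 2*h^3 - 15*h^2/4 + 2*sqrt(2)*h^2 - 15*sqrt(2)*h/4 - 9*h/4 - 9*sqrt(2)/4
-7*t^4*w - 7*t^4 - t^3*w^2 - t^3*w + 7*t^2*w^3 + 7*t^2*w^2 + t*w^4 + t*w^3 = (-t + w)*(t + w)*(7*t + w)*(t*w + t)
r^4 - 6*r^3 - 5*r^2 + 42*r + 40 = (r - 5)*(r - 4)*(r + 1)*(r + 2)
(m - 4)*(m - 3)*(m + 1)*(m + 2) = m^4 - 4*m^3 - 7*m^2 + 22*m + 24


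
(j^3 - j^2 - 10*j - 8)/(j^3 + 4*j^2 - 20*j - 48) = (j + 1)/(j + 6)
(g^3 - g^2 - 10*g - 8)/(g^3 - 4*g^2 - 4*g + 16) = (g + 1)/(g - 2)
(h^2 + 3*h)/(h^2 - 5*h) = (h + 3)/(h - 5)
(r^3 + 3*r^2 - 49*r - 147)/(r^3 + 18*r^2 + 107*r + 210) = (r^2 - 4*r - 21)/(r^2 + 11*r + 30)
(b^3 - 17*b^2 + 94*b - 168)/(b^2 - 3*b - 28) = (b^2 - 10*b + 24)/(b + 4)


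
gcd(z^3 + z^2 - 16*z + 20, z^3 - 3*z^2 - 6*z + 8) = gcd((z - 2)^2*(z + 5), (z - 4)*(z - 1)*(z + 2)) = 1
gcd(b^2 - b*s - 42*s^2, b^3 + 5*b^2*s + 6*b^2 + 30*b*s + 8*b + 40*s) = 1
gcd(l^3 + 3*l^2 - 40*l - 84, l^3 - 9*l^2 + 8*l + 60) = l^2 - 4*l - 12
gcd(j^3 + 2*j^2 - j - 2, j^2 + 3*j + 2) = j^2 + 3*j + 2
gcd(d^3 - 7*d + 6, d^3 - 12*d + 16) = d - 2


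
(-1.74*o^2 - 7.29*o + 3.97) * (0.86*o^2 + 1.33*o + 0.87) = -1.4964*o^4 - 8.5836*o^3 - 7.7953*o^2 - 1.0622*o + 3.4539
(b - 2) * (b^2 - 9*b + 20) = b^3 - 11*b^2 + 38*b - 40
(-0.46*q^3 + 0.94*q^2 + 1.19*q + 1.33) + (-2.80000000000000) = -0.46*q^3 + 0.94*q^2 + 1.19*q - 1.47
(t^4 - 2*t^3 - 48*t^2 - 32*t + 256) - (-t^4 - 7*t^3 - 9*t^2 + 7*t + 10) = 2*t^4 + 5*t^3 - 39*t^2 - 39*t + 246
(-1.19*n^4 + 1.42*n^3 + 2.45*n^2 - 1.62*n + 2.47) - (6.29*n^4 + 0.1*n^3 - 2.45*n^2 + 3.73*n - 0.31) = -7.48*n^4 + 1.32*n^3 + 4.9*n^2 - 5.35*n + 2.78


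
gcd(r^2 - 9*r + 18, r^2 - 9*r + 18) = r^2 - 9*r + 18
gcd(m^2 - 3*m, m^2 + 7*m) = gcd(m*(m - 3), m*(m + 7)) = m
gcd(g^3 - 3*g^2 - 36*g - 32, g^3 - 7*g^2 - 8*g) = g^2 - 7*g - 8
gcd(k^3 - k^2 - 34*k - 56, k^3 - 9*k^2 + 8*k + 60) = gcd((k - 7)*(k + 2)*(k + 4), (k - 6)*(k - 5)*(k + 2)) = k + 2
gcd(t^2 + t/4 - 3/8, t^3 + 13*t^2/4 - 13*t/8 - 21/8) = t + 3/4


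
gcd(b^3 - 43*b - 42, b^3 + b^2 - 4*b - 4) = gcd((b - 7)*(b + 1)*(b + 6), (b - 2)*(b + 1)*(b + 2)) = b + 1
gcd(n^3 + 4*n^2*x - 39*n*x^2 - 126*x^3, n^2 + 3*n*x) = n + 3*x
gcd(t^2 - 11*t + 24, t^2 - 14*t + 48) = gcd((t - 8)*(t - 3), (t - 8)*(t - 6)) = t - 8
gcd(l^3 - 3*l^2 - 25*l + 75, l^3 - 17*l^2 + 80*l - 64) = 1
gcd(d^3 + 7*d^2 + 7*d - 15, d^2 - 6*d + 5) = d - 1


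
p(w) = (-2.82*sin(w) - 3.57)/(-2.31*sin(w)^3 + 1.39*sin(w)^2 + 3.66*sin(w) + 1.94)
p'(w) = (-2.82*sin(w) - 3.57)*(6.93*sin(w)^2*cos(w) - 2.78*sin(w)*cos(w) - 3.66*cos(w))/(-2.31*sin(w)^3 + 1.39*sin(w)^2 + 3.66*sin(w) + 1.94)^2 - 2.82*cos(w)/(-2.31*sin(w)^3 + 1.39*sin(w)^2 + 3.66*sin(w) + 1.94) = (-13.0284*sin(w)^3 - 20.8203*sin(w)^2 + 9.9246*sin(w) + 7.5954)*cos(w)/(5.3361*sin(w)^6 - 6.4218*sin(w)^5 - 14.9771*sin(w)^4 + 1.212*sin(w)^3 + 18.7888*sin(w)^2 + 14.2008*sin(w) + 3.7636)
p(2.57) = -1.29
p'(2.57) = -0.26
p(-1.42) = -0.41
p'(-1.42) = -0.41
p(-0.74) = -2.05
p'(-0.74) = -5.11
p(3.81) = -2.41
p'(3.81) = 4.75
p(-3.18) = -1.77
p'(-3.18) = -1.83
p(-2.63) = -2.91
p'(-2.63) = 1.12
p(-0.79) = -1.80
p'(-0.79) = -4.93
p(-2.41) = -2.10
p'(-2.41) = 5.11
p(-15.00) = -2.22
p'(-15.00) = 5.06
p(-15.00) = -2.22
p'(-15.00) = 5.06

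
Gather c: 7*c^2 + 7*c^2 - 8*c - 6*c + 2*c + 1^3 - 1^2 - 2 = 14*c^2 - 12*c - 2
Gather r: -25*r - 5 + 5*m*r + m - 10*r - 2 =m + r*(5*m - 35) - 7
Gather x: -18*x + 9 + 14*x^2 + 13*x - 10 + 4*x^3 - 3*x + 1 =4*x^3 + 14*x^2 - 8*x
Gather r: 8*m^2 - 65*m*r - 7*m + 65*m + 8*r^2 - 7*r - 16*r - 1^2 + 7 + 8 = 8*m^2 + 58*m + 8*r^2 + r*(-65*m - 23) + 14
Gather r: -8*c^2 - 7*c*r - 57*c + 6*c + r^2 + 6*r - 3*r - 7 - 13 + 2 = -8*c^2 - 51*c + r^2 + r*(3 - 7*c) - 18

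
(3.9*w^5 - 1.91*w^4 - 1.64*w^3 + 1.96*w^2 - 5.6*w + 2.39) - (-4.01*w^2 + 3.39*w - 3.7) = 3.9*w^5 - 1.91*w^4 - 1.64*w^3 + 5.97*w^2 - 8.99*w + 6.09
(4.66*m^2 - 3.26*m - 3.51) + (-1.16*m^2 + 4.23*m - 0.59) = 3.5*m^2 + 0.970000000000001*m - 4.1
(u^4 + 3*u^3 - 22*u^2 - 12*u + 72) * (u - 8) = u^5 - 5*u^4 - 46*u^3 + 164*u^2 + 168*u - 576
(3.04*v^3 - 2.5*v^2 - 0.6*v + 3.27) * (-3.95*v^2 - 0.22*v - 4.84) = -12.008*v^5 + 9.2062*v^4 - 11.7936*v^3 - 0.684500000000001*v^2 + 2.1846*v - 15.8268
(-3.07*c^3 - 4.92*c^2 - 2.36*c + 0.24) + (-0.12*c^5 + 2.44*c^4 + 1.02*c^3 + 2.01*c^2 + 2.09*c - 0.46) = -0.12*c^5 + 2.44*c^4 - 2.05*c^3 - 2.91*c^2 - 0.27*c - 0.22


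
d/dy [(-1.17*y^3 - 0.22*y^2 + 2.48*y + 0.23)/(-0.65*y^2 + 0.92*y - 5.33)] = (0.7605*y^4 - 2.1528*y^3 + 20.1179*y^2 + 2.6442*y - 13.43)/(0.4225*y^4 - 1.196*y^3 + 7.7754*y^2 - 9.8072*y + 28.4089)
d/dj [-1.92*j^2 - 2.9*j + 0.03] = -3.84*j - 2.9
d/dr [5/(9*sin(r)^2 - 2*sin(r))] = 10*(-9/tan(r) + cos(r)/sin(r)^2)/(9*sin(r) - 2)^2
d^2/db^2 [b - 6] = 0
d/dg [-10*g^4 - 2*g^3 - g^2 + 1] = 2*g*(-20*g^2 - 3*g - 1)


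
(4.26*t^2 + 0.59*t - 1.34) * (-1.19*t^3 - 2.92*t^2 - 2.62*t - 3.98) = -5.0694*t^5 - 13.1413*t^4 - 11.2894*t^3 - 14.5878*t^2 + 1.1626*t + 5.3332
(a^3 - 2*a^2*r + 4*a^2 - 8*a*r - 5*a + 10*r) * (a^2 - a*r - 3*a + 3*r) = a^5 - 3*a^4*r + a^4 + 2*a^3*r^2 - 3*a^3*r - 17*a^3 + 2*a^2*r^2 + 51*a^2*r + 15*a^2 - 34*a*r^2 - 45*a*r + 30*r^2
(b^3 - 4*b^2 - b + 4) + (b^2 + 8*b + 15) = b^3 - 3*b^2 + 7*b + 19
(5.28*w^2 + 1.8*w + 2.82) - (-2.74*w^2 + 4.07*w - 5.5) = 8.02*w^2 - 2.27*w + 8.32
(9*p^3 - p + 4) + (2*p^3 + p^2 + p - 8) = 11*p^3 + p^2 - 4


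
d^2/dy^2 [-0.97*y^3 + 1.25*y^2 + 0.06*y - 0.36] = 2.5 - 5.82*y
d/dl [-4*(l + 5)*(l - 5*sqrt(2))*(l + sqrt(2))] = -12*l^2 - 40*l + 32*sqrt(2)*l + 40 + 80*sqrt(2)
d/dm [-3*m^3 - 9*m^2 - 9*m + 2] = -9*m^2 - 18*m - 9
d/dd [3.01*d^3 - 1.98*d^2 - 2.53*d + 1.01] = 9.03*d^2 - 3.96*d - 2.53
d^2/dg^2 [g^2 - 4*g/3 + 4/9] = 2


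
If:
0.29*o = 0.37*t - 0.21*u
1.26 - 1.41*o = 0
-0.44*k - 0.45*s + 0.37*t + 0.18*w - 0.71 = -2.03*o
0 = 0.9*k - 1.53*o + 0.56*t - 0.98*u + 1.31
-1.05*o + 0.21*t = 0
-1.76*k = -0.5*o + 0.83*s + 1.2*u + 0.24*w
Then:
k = 4.51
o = 0.89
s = -10.09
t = 4.47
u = 6.64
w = -29.52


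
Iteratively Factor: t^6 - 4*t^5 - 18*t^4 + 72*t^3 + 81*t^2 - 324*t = (t + 3)*(t^5 - 7*t^4 + 3*t^3 + 63*t^2 - 108*t) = (t - 3)*(t + 3)*(t^4 - 4*t^3 - 9*t^2 + 36*t) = (t - 3)^2*(t + 3)*(t^3 - t^2 - 12*t) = (t - 4)*(t - 3)^2*(t + 3)*(t^2 + 3*t) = t*(t - 4)*(t - 3)^2*(t + 3)*(t + 3)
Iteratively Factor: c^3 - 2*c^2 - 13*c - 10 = (c + 1)*(c^2 - 3*c - 10) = (c - 5)*(c + 1)*(c + 2)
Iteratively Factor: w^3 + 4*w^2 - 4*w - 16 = (w + 2)*(w^2 + 2*w - 8) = (w + 2)*(w + 4)*(w - 2)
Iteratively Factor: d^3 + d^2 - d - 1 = (d + 1)*(d^2 - 1) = (d - 1)*(d + 1)*(d + 1)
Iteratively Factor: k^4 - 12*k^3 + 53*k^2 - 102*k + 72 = (k - 3)*(k^3 - 9*k^2 + 26*k - 24) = (k - 3)*(k - 2)*(k^2 - 7*k + 12) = (k - 4)*(k - 3)*(k - 2)*(k - 3)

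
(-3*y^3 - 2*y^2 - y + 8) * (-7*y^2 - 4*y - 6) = 21*y^5 + 26*y^4 + 33*y^3 - 40*y^2 - 26*y - 48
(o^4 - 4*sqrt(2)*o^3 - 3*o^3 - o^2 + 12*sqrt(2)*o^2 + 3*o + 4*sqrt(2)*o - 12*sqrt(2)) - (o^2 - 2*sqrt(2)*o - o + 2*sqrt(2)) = o^4 - 4*sqrt(2)*o^3 - 3*o^3 - 2*o^2 + 12*sqrt(2)*o^2 + 4*o + 6*sqrt(2)*o - 14*sqrt(2)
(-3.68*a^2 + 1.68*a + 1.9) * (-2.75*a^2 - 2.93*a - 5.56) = 10.12*a^4 + 6.1624*a^3 + 10.3134*a^2 - 14.9078*a - 10.564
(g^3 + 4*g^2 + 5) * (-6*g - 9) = -6*g^4 - 33*g^3 - 36*g^2 - 30*g - 45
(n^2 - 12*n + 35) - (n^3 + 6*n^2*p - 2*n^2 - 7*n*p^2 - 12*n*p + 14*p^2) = -n^3 - 6*n^2*p + 3*n^2 + 7*n*p^2 + 12*n*p - 12*n - 14*p^2 + 35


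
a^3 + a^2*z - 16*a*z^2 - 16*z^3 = (a - 4*z)*(a + z)*(a + 4*z)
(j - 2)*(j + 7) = j^2 + 5*j - 14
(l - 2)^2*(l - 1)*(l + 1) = l^4 - 4*l^3 + 3*l^2 + 4*l - 4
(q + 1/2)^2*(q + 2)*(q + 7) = q^4 + 10*q^3 + 93*q^2/4 + 65*q/4 + 7/2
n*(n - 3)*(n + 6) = n^3 + 3*n^2 - 18*n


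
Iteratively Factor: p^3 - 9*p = (p + 3)*(p^2 - 3*p) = (p - 3)*(p + 3)*(p)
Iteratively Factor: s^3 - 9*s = (s)*(s^2 - 9) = s*(s - 3)*(s + 3)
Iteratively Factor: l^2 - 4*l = (l - 4)*(l)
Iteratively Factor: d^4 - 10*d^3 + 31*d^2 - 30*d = (d)*(d^3 - 10*d^2 + 31*d - 30) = d*(d - 3)*(d^2 - 7*d + 10) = d*(d - 3)*(d - 2)*(d - 5)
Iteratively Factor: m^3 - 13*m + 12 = (m - 3)*(m^2 + 3*m - 4) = (m - 3)*(m + 4)*(m - 1)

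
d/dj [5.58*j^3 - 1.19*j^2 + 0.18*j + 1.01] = 16.74*j^2 - 2.38*j + 0.18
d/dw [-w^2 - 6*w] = -2*w - 6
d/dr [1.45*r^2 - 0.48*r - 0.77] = 2.9*r - 0.48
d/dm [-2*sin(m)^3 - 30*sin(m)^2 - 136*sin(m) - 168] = 2*(-30*sin(m) + 3*cos(m)^2 - 71)*cos(m)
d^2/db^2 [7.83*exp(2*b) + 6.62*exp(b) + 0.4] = (31.32*exp(b) + 6.62)*exp(b)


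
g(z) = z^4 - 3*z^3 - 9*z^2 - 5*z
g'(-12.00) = -7997.00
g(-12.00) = 24684.00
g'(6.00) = 427.00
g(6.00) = 294.00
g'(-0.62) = 1.75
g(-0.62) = 0.50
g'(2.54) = -43.24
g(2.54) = -78.30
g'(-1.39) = -8.11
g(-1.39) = 1.35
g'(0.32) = -11.55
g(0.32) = -2.61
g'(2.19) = -45.57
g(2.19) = -62.62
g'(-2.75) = -106.75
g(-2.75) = 65.27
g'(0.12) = -7.28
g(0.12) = -0.73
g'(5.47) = 281.92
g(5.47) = 107.62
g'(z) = 4*z^3 - 9*z^2 - 18*z - 5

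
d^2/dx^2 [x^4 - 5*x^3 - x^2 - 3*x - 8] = 12*x^2 - 30*x - 2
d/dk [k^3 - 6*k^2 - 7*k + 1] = 3*k^2 - 12*k - 7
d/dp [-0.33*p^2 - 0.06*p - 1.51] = -0.66*p - 0.06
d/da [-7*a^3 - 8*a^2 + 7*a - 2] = -21*a^2 - 16*a + 7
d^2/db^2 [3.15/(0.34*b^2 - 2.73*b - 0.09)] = (0.72828*b^2 - 5.84766*b - 3.15*(0.68*b - 2.73)*(1.36*b - 5.46) - 0.19278)/(-0.34*b^2 + 2.73*b + 0.09)^3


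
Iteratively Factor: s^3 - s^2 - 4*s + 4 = (s - 2)*(s^2 + s - 2) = (s - 2)*(s - 1)*(s + 2)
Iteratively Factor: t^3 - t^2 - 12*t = (t - 4)*(t^2 + 3*t) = (t - 4)*(t + 3)*(t)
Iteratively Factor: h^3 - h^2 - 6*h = (h)*(h^2 - h - 6) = h*(h + 2)*(h - 3)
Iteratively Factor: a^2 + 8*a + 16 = (a + 4)*(a + 4)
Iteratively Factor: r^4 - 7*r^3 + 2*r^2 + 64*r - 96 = (r + 3)*(r^3 - 10*r^2 + 32*r - 32) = (r - 2)*(r + 3)*(r^2 - 8*r + 16) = (r - 4)*(r - 2)*(r + 3)*(r - 4)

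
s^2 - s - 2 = (s - 2)*(s + 1)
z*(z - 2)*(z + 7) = z^3 + 5*z^2 - 14*z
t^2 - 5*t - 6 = (t - 6)*(t + 1)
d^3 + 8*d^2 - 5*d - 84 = (d - 3)*(d + 4)*(d + 7)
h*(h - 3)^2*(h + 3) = h^4 - 3*h^3 - 9*h^2 + 27*h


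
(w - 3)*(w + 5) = w^2 + 2*w - 15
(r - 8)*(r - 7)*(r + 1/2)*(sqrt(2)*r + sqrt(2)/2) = sqrt(2)*r^4 - 14*sqrt(2)*r^3 + 165*sqrt(2)*r^2/4 + 209*sqrt(2)*r/4 + 14*sqrt(2)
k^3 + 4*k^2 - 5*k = k*(k - 1)*(k + 5)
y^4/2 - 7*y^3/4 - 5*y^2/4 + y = y*(y/2 + 1/2)*(y - 4)*(y - 1/2)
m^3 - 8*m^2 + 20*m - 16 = (m - 4)*(m - 2)^2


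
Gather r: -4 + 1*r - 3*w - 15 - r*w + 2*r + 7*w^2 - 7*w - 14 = r*(3 - w) + 7*w^2 - 10*w - 33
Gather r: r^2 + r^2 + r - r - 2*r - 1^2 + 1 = 2*r^2 - 2*r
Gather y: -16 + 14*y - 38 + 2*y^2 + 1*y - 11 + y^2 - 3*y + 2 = 3*y^2 + 12*y - 63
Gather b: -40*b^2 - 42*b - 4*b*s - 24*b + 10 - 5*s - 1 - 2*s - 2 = -40*b^2 + b*(-4*s - 66) - 7*s + 7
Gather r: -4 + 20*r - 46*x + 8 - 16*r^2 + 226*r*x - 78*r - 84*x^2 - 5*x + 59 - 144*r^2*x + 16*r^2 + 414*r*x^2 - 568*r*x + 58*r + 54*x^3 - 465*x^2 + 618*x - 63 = -144*r^2*x + r*(414*x^2 - 342*x) + 54*x^3 - 549*x^2 + 567*x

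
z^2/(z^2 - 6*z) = z/(z - 6)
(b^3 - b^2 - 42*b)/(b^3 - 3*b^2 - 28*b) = (b + 6)/(b + 4)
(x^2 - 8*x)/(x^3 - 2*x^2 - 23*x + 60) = x*(x - 8)/(x^3 - 2*x^2 - 23*x + 60)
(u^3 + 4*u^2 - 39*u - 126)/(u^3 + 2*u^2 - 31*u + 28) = (u^2 - 3*u - 18)/(u^2 - 5*u + 4)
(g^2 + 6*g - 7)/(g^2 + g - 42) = (g - 1)/(g - 6)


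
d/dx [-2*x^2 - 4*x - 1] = -4*x - 4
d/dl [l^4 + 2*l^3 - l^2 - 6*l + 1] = 4*l^3 + 6*l^2 - 2*l - 6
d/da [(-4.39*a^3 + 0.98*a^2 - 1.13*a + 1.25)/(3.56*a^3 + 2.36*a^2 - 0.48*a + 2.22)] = (-13.8492*a^4 + 12.26*a^3 - 40.391*a^2 - 1.5488*a - 1.9086)/(12.6736*a^6 + 16.8032*a^5 + 2.152*a^4 + 13.5408*a^3 + 10.7088*a^2 - 2.1312*a + 4.9284)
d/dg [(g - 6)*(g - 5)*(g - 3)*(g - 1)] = 4*g^3 - 45*g^2 + 154*g - 153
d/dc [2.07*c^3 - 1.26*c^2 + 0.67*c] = 6.21*c^2 - 2.52*c + 0.67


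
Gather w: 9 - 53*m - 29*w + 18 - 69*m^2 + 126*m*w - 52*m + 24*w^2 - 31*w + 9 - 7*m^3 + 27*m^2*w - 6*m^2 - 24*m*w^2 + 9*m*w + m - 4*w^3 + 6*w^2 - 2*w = -7*m^3 - 75*m^2 - 104*m - 4*w^3 + w^2*(30 - 24*m) + w*(27*m^2 + 135*m - 62) + 36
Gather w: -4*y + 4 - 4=-4*y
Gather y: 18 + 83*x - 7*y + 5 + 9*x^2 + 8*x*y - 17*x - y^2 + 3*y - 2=9*x^2 + 66*x - y^2 + y*(8*x - 4) + 21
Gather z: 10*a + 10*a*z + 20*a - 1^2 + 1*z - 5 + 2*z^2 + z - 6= 30*a + 2*z^2 + z*(10*a + 2) - 12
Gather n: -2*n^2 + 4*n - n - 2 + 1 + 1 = -2*n^2 + 3*n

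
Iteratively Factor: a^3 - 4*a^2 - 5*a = (a)*(a^2 - 4*a - 5) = a*(a - 5)*(a + 1)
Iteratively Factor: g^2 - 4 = (g - 2)*(g + 2)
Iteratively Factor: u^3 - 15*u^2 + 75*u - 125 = (u - 5)*(u^2 - 10*u + 25) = (u - 5)^2*(u - 5)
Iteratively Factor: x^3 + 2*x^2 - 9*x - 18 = (x + 2)*(x^2 - 9) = (x - 3)*(x + 2)*(x + 3)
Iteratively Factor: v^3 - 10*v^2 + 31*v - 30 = (v - 3)*(v^2 - 7*v + 10) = (v - 3)*(v - 2)*(v - 5)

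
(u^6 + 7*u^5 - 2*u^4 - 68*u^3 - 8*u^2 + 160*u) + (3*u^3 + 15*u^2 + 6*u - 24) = u^6 + 7*u^5 - 2*u^4 - 65*u^3 + 7*u^2 + 166*u - 24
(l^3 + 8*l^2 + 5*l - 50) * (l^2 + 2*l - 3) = l^5 + 10*l^4 + 18*l^3 - 64*l^2 - 115*l + 150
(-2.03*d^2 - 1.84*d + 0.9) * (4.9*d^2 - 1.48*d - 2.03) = -9.947*d^4 - 6.0116*d^3 + 11.2541*d^2 + 2.4032*d - 1.827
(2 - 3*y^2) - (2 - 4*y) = -3*y^2 + 4*y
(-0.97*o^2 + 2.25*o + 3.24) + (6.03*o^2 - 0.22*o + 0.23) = 5.06*o^2 + 2.03*o + 3.47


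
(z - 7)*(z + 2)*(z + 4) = z^3 - z^2 - 34*z - 56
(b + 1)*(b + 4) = b^2 + 5*b + 4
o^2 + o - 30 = (o - 5)*(o + 6)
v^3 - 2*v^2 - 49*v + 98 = (v - 7)*(v - 2)*(v + 7)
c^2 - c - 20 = (c - 5)*(c + 4)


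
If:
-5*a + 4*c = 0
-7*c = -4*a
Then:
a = 0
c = 0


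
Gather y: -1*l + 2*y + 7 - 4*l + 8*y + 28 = -5*l + 10*y + 35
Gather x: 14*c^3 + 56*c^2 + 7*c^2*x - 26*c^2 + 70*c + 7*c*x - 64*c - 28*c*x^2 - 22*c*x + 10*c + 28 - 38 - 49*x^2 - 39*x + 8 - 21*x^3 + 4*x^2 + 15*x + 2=14*c^3 + 30*c^2 + 16*c - 21*x^3 + x^2*(-28*c - 45) + x*(7*c^2 - 15*c - 24)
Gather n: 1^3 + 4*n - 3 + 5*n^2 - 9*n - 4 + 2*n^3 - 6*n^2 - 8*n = 2*n^3 - n^2 - 13*n - 6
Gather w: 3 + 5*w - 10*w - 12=-5*w - 9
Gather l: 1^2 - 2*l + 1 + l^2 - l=l^2 - 3*l + 2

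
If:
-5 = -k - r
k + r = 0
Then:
No Solution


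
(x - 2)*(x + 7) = x^2 + 5*x - 14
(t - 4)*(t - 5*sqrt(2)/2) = t^2 - 4*t - 5*sqrt(2)*t/2 + 10*sqrt(2)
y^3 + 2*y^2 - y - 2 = (y - 1)*(y + 1)*(y + 2)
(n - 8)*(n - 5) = n^2 - 13*n + 40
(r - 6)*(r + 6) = r^2 - 36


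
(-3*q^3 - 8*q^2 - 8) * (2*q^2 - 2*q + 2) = -6*q^5 - 10*q^4 + 10*q^3 - 32*q^2 + 16*q - 16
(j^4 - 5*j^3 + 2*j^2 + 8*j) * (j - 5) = j^5 - 10*j^4 + 27*j^3 - 2*j^2 - 40*j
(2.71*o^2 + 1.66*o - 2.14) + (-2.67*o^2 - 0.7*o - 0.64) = 0.04*o^2 + 0.96*o - 2.78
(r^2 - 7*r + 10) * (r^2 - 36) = r^4 - 7*r^3 - 26*r^2 + 252*r - 360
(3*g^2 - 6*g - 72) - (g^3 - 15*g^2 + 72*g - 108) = -g^3 + 18*g^2 - 78*g + 36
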